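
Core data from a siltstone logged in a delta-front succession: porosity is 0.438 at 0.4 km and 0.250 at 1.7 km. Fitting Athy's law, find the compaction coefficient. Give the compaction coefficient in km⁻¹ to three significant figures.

0.431 km⁻¹

Athy: phi(d) = phi₀ e^(−cd) ⇒ phi₁/phi₂ = e^{c(d₂−d₁)} ⇒ c = ln(phi₁/phi₂)/(d₂−d₁)
c = ln(0.438/0.25) / (1.7 − 0.4) = ln(1.752) / 1.3 = 0.5608 / 1.3 = 0.4314 km⁻¹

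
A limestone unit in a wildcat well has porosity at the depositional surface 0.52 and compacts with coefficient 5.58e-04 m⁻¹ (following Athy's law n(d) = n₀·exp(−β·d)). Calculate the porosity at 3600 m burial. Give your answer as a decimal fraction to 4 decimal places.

Working in km (1 km = 1000 m; β in km⁻¹ = β in m⁻¹ × 1000):
n = n₀·exp(−β·d) = 0.52 × exp(−0.558 × 3.6) = 0.52 × exp(−2.009)
  = 0.52 × 0.1341 = 0.0698

0.0698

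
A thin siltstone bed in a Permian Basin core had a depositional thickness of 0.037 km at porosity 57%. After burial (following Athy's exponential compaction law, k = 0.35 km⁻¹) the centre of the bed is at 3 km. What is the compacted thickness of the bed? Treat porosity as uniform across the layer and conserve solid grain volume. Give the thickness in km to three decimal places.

0.020 km

Porosity at 3 km: n = 0.57·exp(−0.35×3) = 0.1995
Solid-volume conservation: h(1−n) = h₀(1−n₀) ⇒ h = h₀·(1−n₀)/(1−n)
h = 0.037 × (1 − 0.57)/(1 − 0.1995) = 0.037 × 0.5371 = 0.0199 km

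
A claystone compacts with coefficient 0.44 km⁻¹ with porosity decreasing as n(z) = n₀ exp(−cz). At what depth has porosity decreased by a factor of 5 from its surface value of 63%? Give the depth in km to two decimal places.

n/n₀ = 1/5 ⇒ exp(−c·z) = 1/5 ⇒ z = ln(5) / c
z = 1.6094 / 0.44 = 3.658 km

3.66 km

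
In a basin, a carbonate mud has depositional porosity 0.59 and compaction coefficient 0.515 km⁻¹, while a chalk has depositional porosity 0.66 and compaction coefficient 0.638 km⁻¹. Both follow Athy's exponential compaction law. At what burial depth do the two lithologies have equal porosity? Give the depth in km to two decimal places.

0.91 km

Set n₀ₐ e^(−βₐz) = n₀ᵦ e^(−βᵦz) ⇒ ln(n₀ₐ/n₀ᵦ) = (βₐ − βᵦ)·z
z = ln(0.59/0.66) / (0.515 − 0.638) = -0.1121 / -0.123 = 0.912 km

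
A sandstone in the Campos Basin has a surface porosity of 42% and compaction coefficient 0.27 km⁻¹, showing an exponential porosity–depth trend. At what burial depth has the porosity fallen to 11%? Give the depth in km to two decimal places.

Invert Athy's law: z = ln(n₀/n) / c
z = ln(0.42/0.11) / 0.27 = ln(3.818) / 0.27 = 1.3398 / 0.27 = 4.962 km

4.96 km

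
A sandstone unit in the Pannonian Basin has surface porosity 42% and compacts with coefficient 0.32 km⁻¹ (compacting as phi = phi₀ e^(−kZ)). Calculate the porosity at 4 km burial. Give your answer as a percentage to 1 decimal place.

phi = phi₀·exp(−k·Z) = 0.42 × exp(−0.32 × 4) = 0.42 × exp(−1.28)
  = 0.42 × 0.2780 = 0.1168

11.7%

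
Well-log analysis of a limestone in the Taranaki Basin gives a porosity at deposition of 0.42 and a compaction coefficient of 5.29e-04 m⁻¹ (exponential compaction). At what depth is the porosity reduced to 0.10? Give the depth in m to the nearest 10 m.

2710 m

Working in km (1 km = 1000 m; c in km⁻¹ = c in m⁻¹ × 1000):
Invert Athy's law: d = ln(phi₀/phi) / c
d = ln(0.42/0.1) / 0.529 = ln(4.2) / 0.529 = 1.4351 / 0.529 = 2.713 km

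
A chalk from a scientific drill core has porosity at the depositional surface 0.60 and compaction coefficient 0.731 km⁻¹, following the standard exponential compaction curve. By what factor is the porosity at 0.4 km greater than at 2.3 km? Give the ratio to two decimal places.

4.01

phi(d₁)/phi(d₂) = e^(−k·d₁)/e^(−k·d₂) = e^{k(d₂−d₁)}
= exp(0.731 × 1.9) = exp(1.389) = 4.0104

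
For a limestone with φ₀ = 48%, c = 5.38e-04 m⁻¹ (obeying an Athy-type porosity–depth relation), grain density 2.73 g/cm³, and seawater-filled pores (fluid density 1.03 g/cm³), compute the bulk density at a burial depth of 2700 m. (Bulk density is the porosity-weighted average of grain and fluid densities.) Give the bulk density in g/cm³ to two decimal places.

Working in km (1 km = 1000 m; c in km⁻¹ = c in m⁻¹ × 1000):
Porosity at depth: φ = 0.48·exp(−0.538×2.7) = 0.48×0.2340 = 0.1123
Bulk density: ρ_b = (1−φ)ρ_g + φ·ρ_f = 0.8877×2.73 + 0.1123×1.03
       = 2.423 + 0.116 = 2.539 g/cm³

2.54 g/cm³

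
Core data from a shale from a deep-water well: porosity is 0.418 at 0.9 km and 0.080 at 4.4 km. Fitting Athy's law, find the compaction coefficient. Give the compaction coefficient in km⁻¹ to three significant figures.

Athy: n(Z) = n₀ e^(−cZ) ⇒ n₁/n₂ = e^{c(Z₂−Z₁)} ⇒ c = ln(n₁/n₂)/(Z₂−Z₁)
c = ln(0.418/0.08) / (4.4 − 0.9) = ln(5.225) / 3.5 = 1.6535 / 3.5 = 0.4724 km⁻¹

0.472 km⁻¹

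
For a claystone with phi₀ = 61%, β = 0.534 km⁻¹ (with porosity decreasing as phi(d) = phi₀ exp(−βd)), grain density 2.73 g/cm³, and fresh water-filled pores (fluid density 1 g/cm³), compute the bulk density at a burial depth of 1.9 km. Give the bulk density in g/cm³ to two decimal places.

2.35 g/cm³

Porosity at depth: phi = 0.61·exp(−0.534×1.9) = 0.61×0.3625 = 0.2212
Bulk density: ρ_b = (1−phi)ρ_g + phi·ρ_f = 0.7788×2.73 + 0.2212×1
       = 2.126 + 0.221 = 2.347 g/cm³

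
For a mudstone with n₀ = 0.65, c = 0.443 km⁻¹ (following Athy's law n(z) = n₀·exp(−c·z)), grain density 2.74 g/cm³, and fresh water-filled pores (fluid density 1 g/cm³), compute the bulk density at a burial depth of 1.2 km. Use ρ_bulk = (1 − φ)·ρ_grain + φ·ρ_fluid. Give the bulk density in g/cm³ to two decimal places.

Porosity at depth: n = 0.65·exp(−0.443×1.2) = 0.65×0.5877 = 0.3820
Bulk density: ρ_b = (1−n)ρ_g + n·ρ_f = 0.6180×2.74 + 0.3820×1
       = 1.693 + 0.382 = 2.075 g/cm³

2.08 g/cm³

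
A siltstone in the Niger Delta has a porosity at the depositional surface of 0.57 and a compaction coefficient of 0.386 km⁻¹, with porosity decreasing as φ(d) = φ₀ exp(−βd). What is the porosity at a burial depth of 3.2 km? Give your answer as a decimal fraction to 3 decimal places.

0.166

φ = φ₀·exp(−β·d) = 0.57 × exp(−0.386 × 3.2) = 0.57 × exp(−1.235)
  = 0.57 × 0.2908 = 0.1657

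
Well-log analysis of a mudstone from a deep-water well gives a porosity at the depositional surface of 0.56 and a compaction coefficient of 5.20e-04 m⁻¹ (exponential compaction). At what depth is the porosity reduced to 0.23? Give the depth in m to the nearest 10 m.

1710 m

Working in km (1 km = 1000 m; k in km⁻¹ = k in m⁻¹ × 1000):
Invert Athy's law: z = ln(φ₀/φ) / k
z = ln(0.56/0.23) / 0.52 = ln(2.435) / 0.52 = 0.8899 / 0.52 = 1.711 km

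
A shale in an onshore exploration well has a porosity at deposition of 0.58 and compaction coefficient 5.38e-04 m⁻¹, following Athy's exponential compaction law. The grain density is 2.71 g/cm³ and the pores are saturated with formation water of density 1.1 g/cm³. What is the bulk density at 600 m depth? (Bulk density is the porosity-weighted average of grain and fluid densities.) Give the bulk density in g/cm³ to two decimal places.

Working in km (1 km = 1000 m; c in km⁻¹ = c in m⁻¹ × 1000):
Porosity at depth: n = 0.58·exp(−0.538×0.6) = 0.58×0.7241 = 0.4200
Bulk density: ρ_b = (1−n)ρ_g + n·ρ_f = 0.5800×2.71 + 0.4200×1.1
       = 1.572 + 0.462 = 2.034 g/cm³

2.03 g/cm³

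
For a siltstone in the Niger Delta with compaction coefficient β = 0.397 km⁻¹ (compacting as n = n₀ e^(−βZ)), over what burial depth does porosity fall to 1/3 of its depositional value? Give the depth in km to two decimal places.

2.77 km

n/n₀ = 1/3 ⇒ exp(−β·Z) = 1/3 ⇒ Z = ln(3) / β
Z = 1.0986 / 0.397 = 2.767 km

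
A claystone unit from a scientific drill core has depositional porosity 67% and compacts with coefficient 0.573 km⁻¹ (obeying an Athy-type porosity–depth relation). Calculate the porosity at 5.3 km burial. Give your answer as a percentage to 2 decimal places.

3.21%

n = n₀·exp(−k·z) = 0.67 × exp(−0.573 × 5.3) = 0.67 × exp(−3.037)
  = 0.67 × 0.0480 = 0.0321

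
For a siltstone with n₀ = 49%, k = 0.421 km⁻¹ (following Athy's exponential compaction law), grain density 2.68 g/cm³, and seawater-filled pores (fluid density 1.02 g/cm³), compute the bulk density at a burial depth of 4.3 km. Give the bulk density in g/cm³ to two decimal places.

Porosity at depth: n = 0.49·exp(−0.421×4.3) = 0.49×0.1636 = 0.0802
Bulk density: ρ_b = (1−n)ρ_g + n·ρ_f = 0.9198×2.68 + 0.0802×1.02
       = 2.465 + 0.082 = 2.547 g/cm³

2.55 g/cm³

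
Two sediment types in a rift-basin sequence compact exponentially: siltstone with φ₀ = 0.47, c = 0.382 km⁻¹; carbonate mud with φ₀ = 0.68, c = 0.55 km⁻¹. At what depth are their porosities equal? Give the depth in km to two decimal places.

2.20 km

Set φ₀ₐ e^(−cₐd) = φ₀ᵦ e^(−cᵦd) ⇒ ln(φ₀ₐ/φ₀ᵦ) = (cₐ − cᵦ)·d
d = ln(0.47/0.68) / (0.382 − 0.55) = -0.3694 / -0.168 = 2.199 km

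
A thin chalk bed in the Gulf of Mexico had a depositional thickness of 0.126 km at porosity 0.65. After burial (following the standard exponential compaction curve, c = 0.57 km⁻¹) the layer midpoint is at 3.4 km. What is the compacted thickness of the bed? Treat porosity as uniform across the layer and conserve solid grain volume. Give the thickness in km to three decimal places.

Porosity at 3.4 km: phi = 0.65·exp(−0.57×3.4) = 0.0936
Solid-volume conservation: h(1−phi) = h₀(1−phi₀) ⇒ h = h₀·(1−phi₀)/(1−phi)
h = 0.126 × (1 − 0.65)/(1 − 0.0936) = 0.126 × 0.3861 = 0.0487 km

0.049 km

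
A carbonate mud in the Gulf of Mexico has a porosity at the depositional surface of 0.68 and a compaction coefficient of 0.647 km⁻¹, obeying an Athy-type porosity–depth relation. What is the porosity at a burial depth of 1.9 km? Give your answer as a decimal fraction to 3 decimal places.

n = n₀·exp(−c·Z) = 0.68 × exp(−0.647 × 1.9) = 0.68 × exp(−1.229)
  = 0.68 × 0.2925 = 0.1989

0.199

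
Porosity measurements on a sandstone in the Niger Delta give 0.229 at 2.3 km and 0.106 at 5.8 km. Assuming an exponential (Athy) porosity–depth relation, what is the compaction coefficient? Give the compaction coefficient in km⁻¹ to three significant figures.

Athy: φ(d) = φ₀ e^(−kd) ⇒ φ₁/φ₂ = e^{k(d₂−d₁)} ⇒ k = ln(φ₁/φ₂)/(d₂−d₁)
k = ln(0.229/0.106) / (5.8 − 2.3) = ln(2.16) / 3.5 = 0.7703 / 3.5 = 0.2201 km⁻¹

0.220 km⁻¹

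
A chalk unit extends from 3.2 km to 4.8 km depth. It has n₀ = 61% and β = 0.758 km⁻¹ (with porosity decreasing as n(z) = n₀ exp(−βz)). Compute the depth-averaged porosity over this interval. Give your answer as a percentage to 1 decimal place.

⟨n⟩ = (1/(z₂−z₁)) ∫ n₀ e^(−βz) dz = n₀·(e^(−β·z₁) − e^(−β·z₂)) / (β·(z₂−z₁))
e^(−0.758×3.2) = 0.0884; e^(−0.758×4.8) = 0.0263
⟨n⟩ = 0.61 × (0.0884 − 0.0263) / (0.758 × 1.6) = 0.61 × 0.0512 = 0.0312

3.1%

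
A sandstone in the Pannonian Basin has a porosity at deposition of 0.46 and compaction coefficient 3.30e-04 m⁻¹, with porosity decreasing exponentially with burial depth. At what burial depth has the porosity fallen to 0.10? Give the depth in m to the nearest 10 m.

Working in km (1 km = 1000 m; β in km⁻¹ = β in m⁻¹ × 1000):
Invert Athy's law: Z = ln(n₀/n) / β
Z = ln(0.46/0.1) / 0.33 = ln(4.6) / 0.33 = 1.5261 / 0.33 = 4.624 km

4620 m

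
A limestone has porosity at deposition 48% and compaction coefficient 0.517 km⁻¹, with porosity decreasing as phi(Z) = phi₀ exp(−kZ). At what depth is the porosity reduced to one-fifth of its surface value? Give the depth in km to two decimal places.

phi/phi₀ = 1/5 ⇒ exp(−k·Z) = 1/5 ⇒ Z = ln(5) / k
Z = 1.6094 / 0.517 = 3.113 km

3.11 km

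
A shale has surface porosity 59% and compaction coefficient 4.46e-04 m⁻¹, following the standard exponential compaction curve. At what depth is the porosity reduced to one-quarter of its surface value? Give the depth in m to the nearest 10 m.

3110 m

Working in km (1 km = 1000 m; β in km⁻¹ = β in m⁻¹ × 1000):
φ/φ₀ = 1/4 ⇒ exp(−β·z) = 1/4 ⇒ z = ln(4) / β
z = 1.3863 / 0.446 = 3.108 km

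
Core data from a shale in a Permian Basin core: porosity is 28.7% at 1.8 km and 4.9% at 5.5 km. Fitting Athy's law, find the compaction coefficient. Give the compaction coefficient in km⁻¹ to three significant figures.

0.478 km⁻¹

Athy: φ(d) = φ₀ e^(−βd) ⇒ φ₁/φ₂ = e^{β(d₂−d₁)} ⇒ β = ln(φ₁/φ₂)/(d₂−d₁)
β = ln(0.287/0.049) / (5.5 − 1.8) = ln(5.857) / 3.7 = 1.7677 / 3.7 = 0.4777 km⁻¹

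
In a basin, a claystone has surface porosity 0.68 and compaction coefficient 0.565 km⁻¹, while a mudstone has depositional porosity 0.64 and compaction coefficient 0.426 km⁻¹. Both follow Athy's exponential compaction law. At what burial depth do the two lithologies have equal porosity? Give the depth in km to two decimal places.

Set phi₀ₐ e^(−cₐZ) = phi₀ᵦ e^(−cᵦZ) ⇒ ln(phi₀ₐ/phi₀ᵦ) = (cₐ − cᵦ)·Z
Z = ln(0.68/0.64) / (0.565 − 0.426) = 0.0606 / 0.139 = 0.436 km

0.44 km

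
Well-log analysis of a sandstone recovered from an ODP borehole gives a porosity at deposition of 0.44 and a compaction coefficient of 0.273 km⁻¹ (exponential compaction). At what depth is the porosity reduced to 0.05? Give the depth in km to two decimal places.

7.97 km

Invert Athy's law: Z = ln(phi₀/phi) / c
Z = ln(0.44/0.05) / 0.273 = ln(8.8) / 0.273 = 2.1748 / 0.273 = 7.966 km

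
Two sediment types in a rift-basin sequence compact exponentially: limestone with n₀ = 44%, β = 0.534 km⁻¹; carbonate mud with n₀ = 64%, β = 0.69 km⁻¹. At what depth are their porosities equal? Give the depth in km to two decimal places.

Set n₀ₐ e^(−βₐd) = n₀ᵦ e^(−βᵦd) ⇒ ln(n₀ₐ/n₀ᵦ) = (βₐ − βᵦ)·d
d = ln(0.44/0.64) / (0.534 − 0.69) = -0.3747 / -0.156 = 2.402 km

2.40 km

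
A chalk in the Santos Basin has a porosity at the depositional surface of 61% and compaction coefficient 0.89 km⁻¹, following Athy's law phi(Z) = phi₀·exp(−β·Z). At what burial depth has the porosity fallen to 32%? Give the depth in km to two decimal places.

Invert Athy's law: Z = ln(phi₀/phi) / β
Z = ln(0.61/0.32) / 0.89 = ln(1.906) / 0.89 = 0.6451 / 0.89 = 0.725 km

0.72 km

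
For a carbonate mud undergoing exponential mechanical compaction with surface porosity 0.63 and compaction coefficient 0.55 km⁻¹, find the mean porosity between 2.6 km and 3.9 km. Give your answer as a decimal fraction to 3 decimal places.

0.108

⟨phi⟩ = (1/(d₂−d₁)) ∫ phi₀ e^(−kd) dd = phi₀·(e^(−k·d₁) − e^(−k·d₂)) / (k·(d₂−d₁))
e^(−0.55×2.6) = 0.2393; e^(−0.55×3.9) = 0.1171
⟨phi⟩ = 0.63 × (0.2393 − 0.1171) / (0.55 × 1.3) = 0.63 × 0.1710 = 0.1077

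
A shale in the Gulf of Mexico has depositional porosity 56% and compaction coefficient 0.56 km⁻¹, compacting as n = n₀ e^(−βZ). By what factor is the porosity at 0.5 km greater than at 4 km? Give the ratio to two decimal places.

7.10

n(Z₁)/n(Z₂) = e^(−β·Z₁)/e^(−β·Z₂) = e^{β(Z₂−Z₁)}
= exp(0.56 × 3.5) = exp(1.96) = 7.0993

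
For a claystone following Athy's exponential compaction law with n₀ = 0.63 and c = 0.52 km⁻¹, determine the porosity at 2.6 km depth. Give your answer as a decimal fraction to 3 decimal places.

0.163

n = n₀·exp(−c·z) = 0.63 × exp(−0.52 × 2.6) = 0.63 × exp(−1.352)
  = 0.63 × 0.2587 = 0.1630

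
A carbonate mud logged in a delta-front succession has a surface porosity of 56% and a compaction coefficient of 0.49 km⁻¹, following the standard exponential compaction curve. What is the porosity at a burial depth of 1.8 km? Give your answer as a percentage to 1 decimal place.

phi = phi₀·exp(−k·Z) = 0.56 × exp(−0.49 × 1.8) = 0.56 × exp(−0.882)
  = 0.56 × 0.4140 = 0.2318

23.2%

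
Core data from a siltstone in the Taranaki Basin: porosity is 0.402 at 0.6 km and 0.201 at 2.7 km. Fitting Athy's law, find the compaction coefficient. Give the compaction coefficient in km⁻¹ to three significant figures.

Athy: phi(d) = phi₀ e^(−βd) ⇒ phi₁/phi₂ = e^{β(d₂−d₁)} ⇒ β = ln(phi₁/phi₂)/(d₂−d₁)
β = ln(0.402/0.201) / (2.7 − 0.6) = ln(2) / 2.1 = 0.6931 / 2.1 = 0.3301 km⁻¹

0.330 km⁻¹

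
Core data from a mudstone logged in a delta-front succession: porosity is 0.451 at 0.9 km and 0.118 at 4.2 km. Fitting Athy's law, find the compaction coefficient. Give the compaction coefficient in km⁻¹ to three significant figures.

Athy: φ(z) = φ₀ e^(−cz) ⇒ φ₁/φ₂ = e^{c(z₂−z₁)} ⇒ c = ln(φ₁/φ₂)/(z₂−z₁)
c = ln(0.451/0.118) / (4.2 − 0.9) = ln(3.822) / 3.3 = 1.3408 / 3.3 = 0.4063 km⁻¹

0.406 km⁻¹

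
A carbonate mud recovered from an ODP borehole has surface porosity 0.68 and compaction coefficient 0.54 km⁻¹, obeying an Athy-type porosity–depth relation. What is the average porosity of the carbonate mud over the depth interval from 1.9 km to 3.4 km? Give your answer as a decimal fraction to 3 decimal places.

⟨n⟩ = (1/(Z₂−Z₁)) ∫ n₀ e^(−kZ) dZ = n₀·(e^(−k·Z₁) − e^(−k·Z₂)) / (k·(Z₂−Z₁))
e^(−0.54×1.9) = 0.3584; e^(−0.54×3.4) = 0.1595
⟨n⟩ = 0.68 × (0.3584 − 0.1595) / (0.54 × 1.5) = 0.68 × 0.2457 = 0.1670

0.167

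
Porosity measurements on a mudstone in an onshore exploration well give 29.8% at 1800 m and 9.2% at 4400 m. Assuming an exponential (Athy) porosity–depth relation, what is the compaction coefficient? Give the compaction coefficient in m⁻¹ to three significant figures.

Working in km (1 km = 1000 m; β in km⁻¹ = β in m⁻¹ × 1000):
Athy: phi(d) = phi₀ e^(−βd) ⇒ phi₁/phi₂ = e^{β(d₂−d₁)} ⇒ β = ln(phi₁/phi₂)/(d₂−d₁)
β = ln(0.298/0.092) / (4.4 − 1.8) = ln(3.239) / 2.6 = 1.1753 / 2.6 = 0.452 km⁻¹

0.000452 m⁻¹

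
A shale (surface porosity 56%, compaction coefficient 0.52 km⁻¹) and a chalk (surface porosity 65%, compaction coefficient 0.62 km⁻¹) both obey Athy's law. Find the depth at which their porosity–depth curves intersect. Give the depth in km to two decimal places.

Set φ₀ₐ e^(−kₐz) = φ₀ᵦ e^(−kᵦz) ⇒ ln(φ₀ₐ/φ₀ᵦ) = (kₐ − kᵦ)·z
z = ln(0.56/0.65) / (0.52 − 0.62) = -0.1490 / -0.1 = 1.490 km

1.49 km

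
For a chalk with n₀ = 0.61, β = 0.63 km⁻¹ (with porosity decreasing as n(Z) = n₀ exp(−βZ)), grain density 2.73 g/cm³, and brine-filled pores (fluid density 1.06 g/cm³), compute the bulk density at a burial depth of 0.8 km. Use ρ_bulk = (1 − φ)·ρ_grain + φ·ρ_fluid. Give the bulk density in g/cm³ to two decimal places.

2.11 g/cm³

Porosity at depth: n = 0.61·exp(−0.63×0.8) = 0.61×0.6041 = 0.3685
Bulk density: ρ_b = (1−n)ρ_g + n·ρ_f = 0.6315×2.73 + 0.3685×1.06
       = 1.724 + 0.391 = 2.115 g/cm³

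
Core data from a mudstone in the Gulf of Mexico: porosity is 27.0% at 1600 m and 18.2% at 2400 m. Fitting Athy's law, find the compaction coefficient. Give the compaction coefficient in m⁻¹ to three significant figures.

0.000493 m⁻¹

Working in km (1 km = 1000 m; β in km⁻¹ = β in m⁻¹ × 1000):
Athy: φ(d) = φ₀ e^(−βd) ⇒ φ₁/φ₂ = e^{β(d₂−d₁)} ⇒ β = ln(φ₁/φ₂)/(d₂−d₁)
β = ln(0.27/0.182) / (2.4 − 1.6) = ln(1.484) / 0.8 = 0.3944 / 0.8 = 0.493 km⁻¹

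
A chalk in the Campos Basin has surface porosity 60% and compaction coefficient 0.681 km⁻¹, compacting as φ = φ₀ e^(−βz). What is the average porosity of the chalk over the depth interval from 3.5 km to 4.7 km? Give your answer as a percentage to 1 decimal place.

3.8%

⟨φ⟩ = (1/(z₂−z₁)) ∫ φ₀ e^(−βz) dz = φ₀·(e^(−β·z₁) − e^(−β·z₂)) / (β·(z₂−z₁))
e^(−0.681×3.5) = 0.0922; e^(−0.681×4.7) = 0.0407
⟨φ⟩ = 0.6 × (0.0922 − 0.0407) / (0.681 × 1.2) = 0.6 × 0.0630 = 0.0378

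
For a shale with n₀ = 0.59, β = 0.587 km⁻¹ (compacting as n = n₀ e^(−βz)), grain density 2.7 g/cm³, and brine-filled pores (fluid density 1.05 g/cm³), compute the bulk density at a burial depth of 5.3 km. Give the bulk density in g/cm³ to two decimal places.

2.66 g/cm³

Porosity at depth: n = 0.59·exp(−0.587×5.3) = 0.59×0.0446 = 0.0263
Bulk density: ρ_b = (1−n)ρ_g + n·ρ_f = 0.9737×2.7 + 0.0263×1.05
       = 2.629 + 0.028 = 2.657 g/cm³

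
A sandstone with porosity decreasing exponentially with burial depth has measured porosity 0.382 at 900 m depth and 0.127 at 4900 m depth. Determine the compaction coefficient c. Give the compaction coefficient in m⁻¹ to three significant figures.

Working in km (1 km = 1000 m; c in km⁻¹ = c in m⁻¹ × 1000):
Athy: φ(Z) = φ₀ e^(−cZ) ⇒ φ₁/φ₂ = e^{c(Z₂−Z₁)} ⇒ c = ln(φ₁/φ₂)/(Z₂−Z₁)
c = ln(0.382/0.127) / (4.9 − 0.9) = ln(3.008) / 4 = 1.1012 / 4 = 0.2753 km⁻¹

0.000275 m⁻¹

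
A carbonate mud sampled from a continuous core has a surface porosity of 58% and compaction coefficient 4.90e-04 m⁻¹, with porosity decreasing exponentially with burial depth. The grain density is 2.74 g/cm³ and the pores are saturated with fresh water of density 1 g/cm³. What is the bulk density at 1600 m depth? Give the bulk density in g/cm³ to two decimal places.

2.28 g/cm³

Working in km (1 km = 1000 m; k in km⁻¹ = k in m⁻¹ × 1000):
Porosity at depth: n = 0.58·exp(−0.49×1.6) = 0.58×0.4566 = 0.2648
Bulk density: ρ_b = (1−n)ρ_g + n·ρ_f = 0.7352×2.74 + 0.2648×1
       = 2.014 + 0.265 = 2.279 g/cm³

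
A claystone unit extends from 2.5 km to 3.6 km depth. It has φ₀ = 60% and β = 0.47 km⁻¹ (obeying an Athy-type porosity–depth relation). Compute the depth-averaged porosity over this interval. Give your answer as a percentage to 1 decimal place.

14.5%

⟨φ⟩ = (1/(d₂−d₁)) ∫ φ₀ e^(−βd) dd = φ₀·(e^(−β·d₁) − e^(−β·d₂)) / (β·(d₂−d₁))
e^(−0.47×2.5) = 0.3088; e^(−0.47×3.6) = 0.1842
⟨φ⟩ = 0.6 × (0.3088 − 0.1842) / (0.47 × 1.1) = 0.6 × 0.2411 = 0.1447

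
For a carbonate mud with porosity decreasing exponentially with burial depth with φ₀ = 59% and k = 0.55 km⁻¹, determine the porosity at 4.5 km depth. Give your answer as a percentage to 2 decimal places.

4.97%

φ = φ₀·exp(−k·Z) = 0.59 × exp(−0.55 × 4.5) = 0.59 × exp(−2.475)
  = 0.59 × 0.0842 = 0.0497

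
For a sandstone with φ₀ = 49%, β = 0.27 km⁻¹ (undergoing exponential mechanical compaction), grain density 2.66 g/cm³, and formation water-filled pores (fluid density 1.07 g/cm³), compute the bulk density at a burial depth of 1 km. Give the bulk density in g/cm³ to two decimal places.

2.07 g/cm³

Porosity at depth: φ = 0.49·exp(−0.27×1) = 0.49×0.7634 = 0.3741
Bulk density: ρ_b = (1−φ)ρ_g + φ·ρ_f = 0.6259×2.66 + 0.3741×1.07
       = 1.665 + 0.400 = 2.065 g/cm³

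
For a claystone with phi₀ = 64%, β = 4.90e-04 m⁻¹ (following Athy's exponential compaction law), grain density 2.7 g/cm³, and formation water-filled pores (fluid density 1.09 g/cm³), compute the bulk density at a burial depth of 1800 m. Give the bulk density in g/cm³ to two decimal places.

2.27 g/cm³

Working in km (1 km = 1000 m; β in km⁻¹ = β in m⁻¹ × 1000):
Porosity at depth: phi = 0.64·exp(−0.49×1.8) = 0.64×0.4140 = 0.2649
Bulk density: ρ_b = (1−phi)ρ_g + phi·ρ_f = 0.7351×2.7 + 0.2649×1.09
       = 1.985 + 0.289 = 2.273 g/cm³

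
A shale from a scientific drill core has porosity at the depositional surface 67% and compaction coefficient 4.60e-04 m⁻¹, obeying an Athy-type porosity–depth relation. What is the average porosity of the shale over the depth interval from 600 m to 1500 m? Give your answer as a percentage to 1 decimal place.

Working in km (1 km = 1000 m; β in km⁻¹ = β in m⁻¹ × 1000):
⟨φ⟩ = (1/(z₂−z₁)) ∫ φ₀ e^(−βz) dz = φ₀·(e^(−β·z₁) − e^(−β·z₂)) / (β·(z₂−z₁))
e^(−0.46×0.6) = 0.7588; e^(−0.46×1.5) = 0.5016
⟨φ⟩ = 0.67 × (0.7588 − 0.5016) / (0.46 × 0.9) = 0.67 × 0.6213 = 0.4163

41.6%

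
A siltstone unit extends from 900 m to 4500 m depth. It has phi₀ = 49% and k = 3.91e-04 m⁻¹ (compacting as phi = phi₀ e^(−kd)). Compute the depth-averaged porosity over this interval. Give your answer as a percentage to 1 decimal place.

18.5%

Working in km (1 km = 1000 m; k in km⁻¹ = k in m⁻¹ × 1000):
⟨phi⟩ = (1/(d₂−d₁)) ∫ phi₀ e^(−kd) dd = phi₀·(e^(−k·d₁) − e^(−k·d₂)) / (k·(d₂−d₁))
e^(−0.391×0.9) = 0.7034; e^(−0.391×4.5) = 0.1721
⟨phi⟩ = 0.49 × (0.7034 − 0.1721) / (0.391 × 3.6) = 0.49 × 0.3774 = 0.1849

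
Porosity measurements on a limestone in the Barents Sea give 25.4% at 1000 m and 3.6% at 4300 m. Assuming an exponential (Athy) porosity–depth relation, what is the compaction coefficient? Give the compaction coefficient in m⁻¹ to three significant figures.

0.000592 m⁻¹

Working in km (1 km = 1000 m; k in km⁻¹ = k in m⁻¹ × 1000):
Athy: phi(d) = phi₀ e^(−kd) ⇒ phi₁/phi₂ = e^{k(d₂−d₁)} ⇒ k = ln(phi₁/phi₂)/(d₂−d₁)
k = ln(0.254/0.036) / (4.3 − 1) = ln(7.056) / 3.3 = 1.9538 / 3.3 = 0.5921 km⁻¹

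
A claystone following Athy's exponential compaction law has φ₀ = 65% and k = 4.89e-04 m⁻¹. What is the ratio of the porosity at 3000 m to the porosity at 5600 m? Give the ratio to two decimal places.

3.57

Working in km (1 km = 1000 m; k in km⁻¹ = k in m⁻¹ × 1000):
φ(Z₁)/φ(Z₂) = e^(−k·Z₁)/e^(−k·Z₂) = e^{k(Z₂−Z₁)}
= exp(0.489 × 2.6) = exp(1.271) = 3.5658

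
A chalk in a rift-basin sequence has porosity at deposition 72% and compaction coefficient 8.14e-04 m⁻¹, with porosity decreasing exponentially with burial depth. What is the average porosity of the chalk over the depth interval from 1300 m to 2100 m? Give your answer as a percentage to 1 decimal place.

18.4%

Working in km (1 km = 1000 m; β in km⁻¹ = β in m⁻¹ × 1000):
⟨phi⟩ = (1/(Z₂−Z₁)) ∫ phi₀ e^(−βZ) dZ = phi₀·(e^(−β·Z₁) − e^(−β·Z₂)) / (β·(Z₂−Z₁))
e^(−0.814×1.3) = 0.3471; e^(−0.814×2.1) = 0.1810
⟨phi⟩ = 0.72 × (0.3471 − 0.1810) / (0.814 × 0.8) = 0.72 × 0.2551 = 0.1837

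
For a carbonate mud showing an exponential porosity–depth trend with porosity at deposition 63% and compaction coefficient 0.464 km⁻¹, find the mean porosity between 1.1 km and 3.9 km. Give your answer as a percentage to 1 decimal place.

⟨φ⟩ = (1/(z₂−z₁)) ∫ φ₀ e^(−cz) dz = φ₀·(e^(−c·z₁) − e^(−c·z₂)) / (c·(z₂−z₁))
e^(−0.464×1.1) = 0.6003; e^(−0.464×3.9) = 0.1637
⟨φ⟩ = 0.63 × (0.6003 − 0.1637) / (0.464 × 2.8) = 0.63 × 0.3360 = 0.2117

21.2%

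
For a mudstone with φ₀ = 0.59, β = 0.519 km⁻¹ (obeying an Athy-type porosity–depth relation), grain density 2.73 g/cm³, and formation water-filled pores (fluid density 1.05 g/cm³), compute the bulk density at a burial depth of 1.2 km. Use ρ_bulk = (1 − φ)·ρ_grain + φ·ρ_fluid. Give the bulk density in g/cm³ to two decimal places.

Porosity at depth: φ = 0.59·exp(−0.519×1.2) = 0.59×0.5364 = 0.3165
Bulk density: ρ_b = (1−φ)ρ_g + φ·ρ_f = 0.6835×2.73 + 0.3165×1.05
       = 1.866 + 0.332 = 2.198 g/cm³

2.20 g/cm³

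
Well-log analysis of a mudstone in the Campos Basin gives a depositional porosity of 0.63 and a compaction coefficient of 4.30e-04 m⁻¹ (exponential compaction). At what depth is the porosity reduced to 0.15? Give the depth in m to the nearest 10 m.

3340 m

Working in km (1 km = 1000 m; k in km⁻¹ = k in m⁻¹ × 1000):
Invert Athy's law: z = ln(n₀/n) / k
z = ln(0.63/0.15) / 0.43 = ln(4.2) / 0.43 = 1.4351 / 0.43 = 3.337 km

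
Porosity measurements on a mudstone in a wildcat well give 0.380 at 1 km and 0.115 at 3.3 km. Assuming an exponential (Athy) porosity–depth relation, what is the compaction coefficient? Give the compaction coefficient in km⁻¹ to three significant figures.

Athy: φ(Z) = φ₀ e^(−βZ) ⇒ φ₁/φ₂ = e^{β(Z₂−Z₁)} ⇒ β = ln(φ₁/φ₂)/(Z₂−Z₁)
β = ln(0.38/0.115) / (3.3 − 1) = ln(3.304) / 2.3 = 1.1952 / 2.3 = 0.5197 km⁻¹

0.520 km⁻¹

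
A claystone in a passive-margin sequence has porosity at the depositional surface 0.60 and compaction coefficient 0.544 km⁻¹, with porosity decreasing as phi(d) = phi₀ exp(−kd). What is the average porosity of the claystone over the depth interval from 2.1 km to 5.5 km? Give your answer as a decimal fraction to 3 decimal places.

⟨phi⟩ = (1/(d₂−d₁)) ∫ phi₀ e^(−kd) dd = phi₀·(e^(−k·d₁) − e^(−k·d₂)) / (k·(d₂−d₁))
e^(−0.544×2.1) = 0.3191; e^(−0.544×5.5) = 0.0502
⟨phi⟩ = 0.6 × (0.3191 − 0.0502) / (0.544 × 3.4) = 0.6 × 0.1454 = 0.0872

0.087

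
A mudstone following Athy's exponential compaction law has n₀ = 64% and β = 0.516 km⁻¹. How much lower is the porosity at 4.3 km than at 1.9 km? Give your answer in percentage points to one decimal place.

17.1 percentage points

n(1.9) = 0.64·e^(−0.516×1.9) = 0.2401
n(4.3) = 0.64·e^(−0.516×4.3) = 0.0696
Δn = 0.2401 − 0.0696 = 0.1705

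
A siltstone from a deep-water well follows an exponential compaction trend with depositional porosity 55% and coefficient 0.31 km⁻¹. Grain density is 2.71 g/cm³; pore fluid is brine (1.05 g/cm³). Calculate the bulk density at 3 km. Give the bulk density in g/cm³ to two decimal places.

2.35 g/cm³

Porosity at depth: φ = 0.55·exp(−0.31×3) = 0.55×0.3946 = 0.2170
Bulk density: ρ_b = (1−φ)ρ_g + φ·ρ_f = 0.7830×2.71 + 0.2170×1.05
       = 2.122 + 0.228 = 2.350 g/cm³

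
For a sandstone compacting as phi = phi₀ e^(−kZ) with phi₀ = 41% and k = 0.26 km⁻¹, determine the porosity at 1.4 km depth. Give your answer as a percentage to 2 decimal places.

phi = phi₀·exp(−k·Z) = 0.41 × exp(−0.26 × 1.4) = 0.41 × exp(−0.364)
  = 0.41 × 0.6949 = 0.2849

28.49%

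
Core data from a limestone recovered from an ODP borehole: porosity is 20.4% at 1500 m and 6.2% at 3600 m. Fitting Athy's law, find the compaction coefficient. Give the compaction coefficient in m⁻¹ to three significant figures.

0.000567 m⁻¹

Working in km (1 km = 1000 m; c in km⁻¹ = c in m⁻¹ × 1000):
Athy: φ(d) = φ₀ e^(−cd) ⇒ φ₁/φ₂ = e^{c(d₂−d₁)} ⇒ c = ln(φ₁/φ₂)/(d₂−d₁)
c = ln(0.204/0.062) / (3.6 − 1.5) = ln(3.29) / 2.1 = 1.1910 / 2.1 = 0.5671 km⁻¹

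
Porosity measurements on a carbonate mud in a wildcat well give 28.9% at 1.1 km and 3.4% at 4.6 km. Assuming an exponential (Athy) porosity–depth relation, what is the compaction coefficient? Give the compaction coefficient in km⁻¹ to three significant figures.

Athy: φ(z) = φ₀ e^(−βz) ⇒ φ₁/φ₂ = e^{β(z₂−z₁)} ⇒ β = ln(φ₁/φ₂)/(z₂−z₁)
β = ln(0.289/0.034) / (4.6 − 1.1) = ln(8.5) / 3.5 = 2.1401 / 3.5 = 0.6114 km⁻¹

0.611 km⁻¹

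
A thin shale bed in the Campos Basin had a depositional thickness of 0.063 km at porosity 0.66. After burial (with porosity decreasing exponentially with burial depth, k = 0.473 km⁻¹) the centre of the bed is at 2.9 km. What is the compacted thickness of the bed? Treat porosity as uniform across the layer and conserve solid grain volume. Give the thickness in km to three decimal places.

Porosity at 2.9 km: phi = 0.66·exp(−0.473×2.9) = 0.1674
Solid-volume conservation: h(1−phi) = h₀(1−phi₀) ⇒ h = h₀·(1−phi₀)/(1−phi)
h = 0.063 × (1 − 0.66)/(1 − 0.1674) = 0.063 × 0.4084 = 0.0257 km

0.026 km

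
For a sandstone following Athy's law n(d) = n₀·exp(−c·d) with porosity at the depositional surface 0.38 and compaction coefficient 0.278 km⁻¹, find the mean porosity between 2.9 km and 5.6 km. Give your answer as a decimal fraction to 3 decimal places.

⟨n⟩ = (1/(d₂−d₁)) ∫ n₀ e^(−cd) dd = n₀·(e^(−c·d₁) − e^(−c·d₂)) / (c·(d₂−d₁))
e^(−0.278×2.9) = 0.4466; e^(−0.278×5.6) = 0.2108
⟨n⟩ = 0.38 × (0.4466 − 0.2108) / (0.278 × 2.7) = 0.38 × 0.3141 = 0.1193

0.119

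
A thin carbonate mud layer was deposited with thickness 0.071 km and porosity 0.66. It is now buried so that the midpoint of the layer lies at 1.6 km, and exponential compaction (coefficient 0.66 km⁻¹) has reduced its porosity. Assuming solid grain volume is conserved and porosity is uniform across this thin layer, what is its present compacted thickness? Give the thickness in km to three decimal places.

Porosity at 1.6 km: n = 0.66·exp(−0.66×1.6) = 0.2296
Solid-volume conservation: h(1−n) = h₀(1−n₀) ⇒ h = h₀·(1−n₀)/(1−n)
h = 0.071 × (1 − 0.66)/(1 − 0.2296) = 0.071 × 0.4413 = 0.0313 km

0.031 km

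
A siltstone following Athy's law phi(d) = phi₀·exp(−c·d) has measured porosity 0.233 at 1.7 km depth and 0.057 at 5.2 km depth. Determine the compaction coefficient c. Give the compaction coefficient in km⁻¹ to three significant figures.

Athy: phi(d) = phi₀ e^(−cd) ⇒ phi₁/phi₂ = e^{c(d₂−d₁)} ⇒ c = ln(phi₁/phi₂)/(d₂−d₁)
c = ln(0.233/0.057) / (5.2 − 1.7) = ln(4.088) / 3.5 = 1.4080 / 3.5 = 0.4023 km⁻¹

0.402 km⁻¹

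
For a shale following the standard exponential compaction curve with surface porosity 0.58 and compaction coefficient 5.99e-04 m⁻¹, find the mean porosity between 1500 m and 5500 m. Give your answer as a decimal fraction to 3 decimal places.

0.090

Working in km (1 km = 1000 m; β in km⁻¹ = β in m⁻¹ × 1000):
⟨phi⟩ = (1/(z₂−z₁)) ∫ phi₀ e^(−βz) dz = phi₀·(e^(−β·z₁) − e^(−β·z₂)) / (β·(z₂−z₁))
e^(−0.599×1.5) = 0.4072; e^(−0.599×5.5) = 0.0371
⟨phi⟩ = 0.58 × (0.4072 − 0.0371) / (0.599 × 4) = 0.58 × 0.1545 = 0.0896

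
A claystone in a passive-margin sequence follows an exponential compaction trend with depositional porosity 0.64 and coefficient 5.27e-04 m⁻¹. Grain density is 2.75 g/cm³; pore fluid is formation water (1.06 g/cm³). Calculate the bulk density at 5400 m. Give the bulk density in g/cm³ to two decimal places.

2.69 g/cm³

Working in km (1 km = 1000 m; β in km⁻¹ = β in m⁻¹ × 1000):
Porosity at depth: n = 0.64·exp(−0.527×5.4) = 0.64×0.0581 = 0.0372
Bulk density: ρ_b = (1−n)ρ_g + n·ρ_f = 0.9628×2.75 + 0.0372×1.06
       = 2.648 + 0.039 = 2.687 g/cm³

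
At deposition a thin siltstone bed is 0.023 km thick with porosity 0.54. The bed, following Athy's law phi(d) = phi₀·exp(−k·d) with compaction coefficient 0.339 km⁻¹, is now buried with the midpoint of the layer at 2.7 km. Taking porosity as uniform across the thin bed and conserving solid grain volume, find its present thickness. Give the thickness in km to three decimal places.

Porosity at 2.7 km: phi = 0.54·exp(−0.339×2.7) = 0.2162
Solid-volume conservation: h(1−phi) = h₀(1−phi₀) ⇒ h = h₀·(1−phi₀)/(1−phi)
h = 0.023 × (1 − 0.54)/(1 − 0.2162) = 0.023 × 0.5869 = 0.0135 km

0.013 km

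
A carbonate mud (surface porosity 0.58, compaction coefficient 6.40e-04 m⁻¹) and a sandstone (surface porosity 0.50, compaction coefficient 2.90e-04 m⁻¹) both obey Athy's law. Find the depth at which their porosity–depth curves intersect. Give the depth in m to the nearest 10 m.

Working in km (1 km = 1000 m; c in km⁻¹ = c in m⁻¹ × 1000):
Set n₀ₐ e^(−cₐd) = n₀ᵦ e^(−cᵦd) ⇒ ln(n₀ₐ/n₀ᵦ) = (cₐ − cᵦ)·d
d = ln(0.58/0.5) / (0.64 − 0.29) = 0.1484 / 0.35 = 0.424 km

420 m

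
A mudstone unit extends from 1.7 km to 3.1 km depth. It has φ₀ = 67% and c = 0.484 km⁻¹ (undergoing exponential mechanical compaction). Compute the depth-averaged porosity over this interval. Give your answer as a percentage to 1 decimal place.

⟨φ⟩ = (1/(z₂−z₁)) ∫ φ₀ e^(−cz) dz = φ₀·(e^(−c·z₁) − e^(−c·z₂)) / (c·(z₂−z₁))
e^(−0.484×1.7) = 0.4392; e^(−0.484×3.1) = 0.2230
⟨φ⟩ = 0.67 × (0.4392 − 0.2230) / (0.484 × 1.4) = 0.67 × 0.3190 = 0.2137

21.4%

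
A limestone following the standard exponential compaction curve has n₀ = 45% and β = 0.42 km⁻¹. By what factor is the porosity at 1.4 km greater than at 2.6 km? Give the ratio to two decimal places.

n(z₁)/n(z₂) = e^(−β·z₁)/e^(−β·z₂) = e^{β(z₂−z₁)}
= exp(0.42 × 1.2) = exp(0.504) = 1.6553

1.66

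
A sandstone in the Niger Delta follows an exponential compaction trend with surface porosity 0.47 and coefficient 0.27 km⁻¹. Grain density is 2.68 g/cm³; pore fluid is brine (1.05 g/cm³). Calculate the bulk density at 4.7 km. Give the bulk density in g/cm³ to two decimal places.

2.46 g/cm³

Porosity at depth: φ = 0.47·exp(−0.27×4.7) = 0.47×0.2811 = 0.1321
Bulk density: ρ_b = (1−φ)ρ_g + φ·ρ_f = 0.8679×2.68 + 0.1321×1.05
       = 2.326 + 0.139 = 2.465 g/cm³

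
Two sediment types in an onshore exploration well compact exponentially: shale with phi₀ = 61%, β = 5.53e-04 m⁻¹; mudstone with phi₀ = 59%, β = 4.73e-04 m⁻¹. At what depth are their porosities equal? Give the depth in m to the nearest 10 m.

420 m

Working in km (1 km = 1000 m; β in km⁻¹ = β in m⁻¹ × 1000):
Set phi₀ₐ e^(−βₐZ) = phi₀ᵦ e^(−βᵦZ) ⇒ ln(phi₀ₐ/phi₀ᵦ) = (βₐ − βᵦ)·Z
Z = ln(0.61/0.59) / (0.553 − 0.473) = 0.0333 / 0.08 = 0.417 km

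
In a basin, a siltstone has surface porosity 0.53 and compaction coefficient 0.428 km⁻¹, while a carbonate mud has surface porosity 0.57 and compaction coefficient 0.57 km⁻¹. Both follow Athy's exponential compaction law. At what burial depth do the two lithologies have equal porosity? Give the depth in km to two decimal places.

0.51 km

Set phi₀ₐ e^(−βₐd) = phi₀ᵦ e^(−βᵦd) ⇒ ln(phi₀ₐ/phi₀ᵦ) = (βₐ − βᵦ)·d
d = ln(0.53/0.57) / (0.428 − 0.57) = -0.0728 / -0.142 = 0.512 km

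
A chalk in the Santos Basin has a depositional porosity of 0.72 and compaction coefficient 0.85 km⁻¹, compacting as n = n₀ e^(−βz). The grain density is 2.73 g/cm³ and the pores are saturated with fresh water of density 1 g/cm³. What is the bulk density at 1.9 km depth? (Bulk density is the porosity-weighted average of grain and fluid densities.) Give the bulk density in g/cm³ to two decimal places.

Porosity at depth: n = 0.72·exp(−0.85×1.9) = 0.72×0.1989 = 0.1432
Bulk density: ρ_b = (1−n)ρ_g + n·ρ_f = 0.8568×2.73 + 0.1432×1
       = 2.339 + 0.143 = 2.482 g/cm³

2.48 g/cm³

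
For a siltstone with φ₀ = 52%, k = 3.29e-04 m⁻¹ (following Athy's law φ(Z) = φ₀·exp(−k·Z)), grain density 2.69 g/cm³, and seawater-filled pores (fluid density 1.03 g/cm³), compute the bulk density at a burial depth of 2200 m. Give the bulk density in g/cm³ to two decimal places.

2.27 g/cm³

Working in km (1 km = 1000 m; k in km⁻¹ = k in m⁻¹ × 1000):
Porosity at depth: φ = 0.52·exp(−0.329×2.2) = 0.52×0.4849 = 0.2522
Bulk density: ρ_b = (1−φ)ρ_g + φ·ρ_f = 0.7478×2.69 + 0.2522×1.03
       = 2.012 + 0.260 = 2.271 g/cm³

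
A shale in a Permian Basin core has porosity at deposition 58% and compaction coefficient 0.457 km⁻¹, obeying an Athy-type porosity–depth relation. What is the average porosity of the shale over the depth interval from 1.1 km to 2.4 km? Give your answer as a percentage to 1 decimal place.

26.5%

⟨phi⟩ = (1/(z₂−z₁)) ∫ phi₀ e^(−cz) dz = phi₀·(e^(−c·z₁) − e^(−c·z₂)) / (c·(z₂−z₁))
e^(−0.457×1.1) = 0.6049; e^(−0.457×2.4) = 0.3339
⟨phi⟩ = 0.58 × (0.6049 − 0.3339) / (0.457 × 1.3) = 0.58 × 0.4561 = 0.2645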